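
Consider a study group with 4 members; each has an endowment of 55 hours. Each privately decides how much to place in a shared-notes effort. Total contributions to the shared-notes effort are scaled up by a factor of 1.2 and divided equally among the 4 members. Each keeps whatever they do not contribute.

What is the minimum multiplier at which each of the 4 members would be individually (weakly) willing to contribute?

A contributed unit returns (multiplier)/4 to its contributor.
This reaches 1 exactly when the multiplier is 4.

4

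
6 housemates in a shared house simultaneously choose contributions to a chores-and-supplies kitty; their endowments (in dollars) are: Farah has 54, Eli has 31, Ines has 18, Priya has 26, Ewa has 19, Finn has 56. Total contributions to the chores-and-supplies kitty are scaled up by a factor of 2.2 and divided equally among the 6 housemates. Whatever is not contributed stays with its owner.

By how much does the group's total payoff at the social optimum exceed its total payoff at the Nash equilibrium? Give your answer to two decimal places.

The private return per contributed unit is 2.2/6 = 0.3667 < 1 for every player regardless of endowment, so the Nash equilibrium is zero contribution and the group total is Σ E_j = 54 + 31 + 18 + 26 + 19 + 56 = 204.
Each contributed unit returns 2.200 to the group, so the social optimum is full contribution by everyone: group total = 2.200 × 204 = 448.80.
Efficiency loss = (2.200 − 1) × 204 = 244.80.

244.80 dollars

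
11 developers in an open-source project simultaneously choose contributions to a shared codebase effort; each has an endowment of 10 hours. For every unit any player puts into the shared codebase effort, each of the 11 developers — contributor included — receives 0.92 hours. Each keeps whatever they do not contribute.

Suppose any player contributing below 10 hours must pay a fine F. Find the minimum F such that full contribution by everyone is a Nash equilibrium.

0.80 hours

Given the others contribute fully, the best deviation is to contribute 0 (any partial contribution still incurs the fine and gives up units whose private return 0.92 is below 1).
Deviating from 10 to 0 saves 10 hours but forfeits the deviator's share of the drop in the shared codebase effort: 0.92 × 10 = 9.20.
So the deviation gain is 10 − 9.20 = 0.80, and the fine must be at least 0.80 hours to wipe it out.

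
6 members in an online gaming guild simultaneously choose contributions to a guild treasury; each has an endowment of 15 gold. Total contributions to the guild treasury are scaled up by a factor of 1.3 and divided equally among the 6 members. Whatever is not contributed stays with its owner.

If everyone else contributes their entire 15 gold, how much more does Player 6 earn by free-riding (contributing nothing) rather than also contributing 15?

11.75 gold

Switching from a contribution of 15 to 0 lets Player 6 keep an extra 15 gold, but lowers the guild treasury by 15, which costs Player 6 their own share of that drop: 1.3/6 × 15 = 3.25.
Net gain = 15 − 3.25 = 11.75. The private return per contributed unit (0.2167) is below 1, so free-riding is indeed the best response regardless of what the others do.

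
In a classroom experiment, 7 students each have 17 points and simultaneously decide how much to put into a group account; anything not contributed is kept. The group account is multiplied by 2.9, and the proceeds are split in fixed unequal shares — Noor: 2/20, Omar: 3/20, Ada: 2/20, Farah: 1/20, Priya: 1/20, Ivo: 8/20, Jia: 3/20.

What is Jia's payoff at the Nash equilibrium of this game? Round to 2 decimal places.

For player j, contributing a unit is worthwhile iff 2.9 × (j's share) ≥ 1, i.e. iff j's share is at least 0.3448.
The only share above 0.3448 is Ivo's 8/20, contributing 17; the remaining 6 contribute 0. Total contributed: 17.
Jia keeps 17 and receives 2.9 × 17 × 3/20 = 7.40 from the group account, for a payoff of 24.40.

24.40 points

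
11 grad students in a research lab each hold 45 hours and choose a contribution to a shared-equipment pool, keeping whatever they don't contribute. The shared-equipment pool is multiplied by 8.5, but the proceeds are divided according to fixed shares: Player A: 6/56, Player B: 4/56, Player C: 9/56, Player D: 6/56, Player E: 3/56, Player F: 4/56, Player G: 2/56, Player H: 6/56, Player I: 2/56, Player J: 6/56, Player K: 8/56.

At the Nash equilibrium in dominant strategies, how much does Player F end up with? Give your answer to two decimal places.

Player j's private return per contributed unit is 8.5 × (j's share). Contributing is weakly dominant for j when that share is at least 1/8.5 = 0.1176, and contributing 0 is dominant otherwise.
Player C and Player K are above the threshold, contributing 45 each; the remaining 9 contribute 0. Total contributed: 90.
Player F keeps 45 and receives 8.5 × 90 × 4/56 = 54.64 from the shared-equipment pool, for a payoff of 99.64.

99.64 hours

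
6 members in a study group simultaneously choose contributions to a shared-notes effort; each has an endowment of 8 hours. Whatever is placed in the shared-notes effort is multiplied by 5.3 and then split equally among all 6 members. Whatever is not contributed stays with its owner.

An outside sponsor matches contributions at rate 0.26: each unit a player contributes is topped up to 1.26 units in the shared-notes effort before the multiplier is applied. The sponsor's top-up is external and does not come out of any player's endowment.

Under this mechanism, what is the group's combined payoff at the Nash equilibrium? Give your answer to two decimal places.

320.54 hours

With the mechanism, a contributed unit returns 5.3 × 1.26 / 6 = 1.1130 per unit of net cost to the contributor — now above 1 — so contributing fully is weakly dominant for every player.
At the Nash equilibrium everyone contributes 8. Group total payoff = 5.3 × 1.26 × 48 = 320.54.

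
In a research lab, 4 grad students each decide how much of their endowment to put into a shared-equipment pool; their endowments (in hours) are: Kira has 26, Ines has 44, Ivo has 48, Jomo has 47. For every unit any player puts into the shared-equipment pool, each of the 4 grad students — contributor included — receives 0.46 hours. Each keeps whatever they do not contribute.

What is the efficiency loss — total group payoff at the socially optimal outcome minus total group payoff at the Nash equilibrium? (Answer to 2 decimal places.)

The private return per contributed unit is 0.46 < 1 for everyone, so the Nash equilibrium is zero contribution and the group total is Σ E_j = 26 + 44 + 48 + 47 = 165.
Each contributed unit returns 1.840 to the group, so the social optimum is full contribution by everyone: group total = 1.840 × 165 = 303.60.
Efficiency loss = (1.840 − 1) × 165 = 138.60.

138.60 hours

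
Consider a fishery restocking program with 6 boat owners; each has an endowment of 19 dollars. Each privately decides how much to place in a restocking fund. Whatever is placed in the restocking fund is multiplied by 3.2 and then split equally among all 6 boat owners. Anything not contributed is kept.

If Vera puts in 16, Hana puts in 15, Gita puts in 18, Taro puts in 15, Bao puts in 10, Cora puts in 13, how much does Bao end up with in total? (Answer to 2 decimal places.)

55.40 dollars

Total contributed: 16 + 15 + 18 + 15 + 10 + 13 = 87.
Each receives 3.2 × 87 / 6 = 46.40 from the restocking fund.
Bao keeps 19 − 10 = 9, so Bao's payoff is 9 + 46.40 = 55.40.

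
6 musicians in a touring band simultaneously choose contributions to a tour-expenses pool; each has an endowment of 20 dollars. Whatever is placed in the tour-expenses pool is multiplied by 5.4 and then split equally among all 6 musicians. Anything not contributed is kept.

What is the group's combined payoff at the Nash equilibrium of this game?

120.00 dollars

Each contributed unit returns 5.4/6 = 0.9000 to its contributor — below 1 — so contributing 0 is dominant for every player. At the Nash equilibrium everyone keeps their 20, and the group total is 6 × 20 = 120.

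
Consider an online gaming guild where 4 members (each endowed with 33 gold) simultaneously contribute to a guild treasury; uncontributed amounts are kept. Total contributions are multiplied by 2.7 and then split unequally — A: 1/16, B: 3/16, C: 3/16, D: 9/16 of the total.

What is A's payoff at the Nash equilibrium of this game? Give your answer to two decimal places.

38.57 gold

For player j, contributing a unit is worthwhile iff 2.7 × (j's share) ≥ 1, i.e. iff j's share is at least 0.3704.
Only D (9/16) clears that bar, contributing 33; the remaining 3 contribute 0. Total contributed: 33.
A keeps 33 and receives 2.7 × 33 × 1/16 = 5.57 from the guild treasury, for a payoff of 38.57.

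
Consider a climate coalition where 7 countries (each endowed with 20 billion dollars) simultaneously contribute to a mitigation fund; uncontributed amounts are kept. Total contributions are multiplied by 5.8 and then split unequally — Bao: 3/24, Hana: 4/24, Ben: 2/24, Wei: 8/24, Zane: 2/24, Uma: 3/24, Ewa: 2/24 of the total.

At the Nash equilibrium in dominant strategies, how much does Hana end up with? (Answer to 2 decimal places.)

A player with share s gets back 5.8·s per unit contributed, so full contribution is dominant for anyone with s > 1/5.8 = 0.1724 and zero contribution is dominant for anyone below.
The only share above 0.1724 is Wei's 8/24, contributing 20; the remaining 6 contribute 0. Total contributed: 20.
Hana keeps 20 and receives 5.8 × 20 × 4/24 = 19.33 from the mitigation fund, for a payoff of 39.33.

39.33 billion dollars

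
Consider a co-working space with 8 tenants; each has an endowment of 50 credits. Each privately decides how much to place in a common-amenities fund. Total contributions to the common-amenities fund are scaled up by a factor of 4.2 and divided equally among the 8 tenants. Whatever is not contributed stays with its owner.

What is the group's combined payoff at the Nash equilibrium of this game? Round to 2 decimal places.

400.00 credits

Each contributed unit returns 4.2/8 = 0.5250 to its contributor — below 1 — so contributing 0 is dominant for every player. At the Nash equilibrium everyone keeps their 50, and the group total is 8 × 50 = 400.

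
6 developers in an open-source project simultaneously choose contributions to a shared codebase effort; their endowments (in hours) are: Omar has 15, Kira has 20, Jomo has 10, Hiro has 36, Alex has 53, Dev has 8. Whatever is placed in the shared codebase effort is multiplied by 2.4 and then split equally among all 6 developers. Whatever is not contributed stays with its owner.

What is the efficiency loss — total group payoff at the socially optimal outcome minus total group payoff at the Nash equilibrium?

198.80 hours

The private return per contributed unit is 2.4/6 = 0.4000 < 1 for every player regardless of endowment, so the Nash equilibrium is zero contribution and the group total is Σ E_j = 15 + 20 + 10 + 36 + 53 + 8 = 142.
Each contributed unit returns 2.400 to the group, so the social optimum is full contribution by everyone: group total = 2.400 × 142 = 340.80.
Efficiency loss = (2.400 − 1) × 142 = 198.80.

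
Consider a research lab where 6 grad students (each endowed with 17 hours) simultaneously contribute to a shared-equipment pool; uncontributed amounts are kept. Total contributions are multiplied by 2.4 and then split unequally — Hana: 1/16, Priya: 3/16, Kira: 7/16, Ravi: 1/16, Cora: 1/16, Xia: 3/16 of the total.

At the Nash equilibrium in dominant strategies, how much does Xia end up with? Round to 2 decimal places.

Player j's private return per contributed unit is 2.4 × (j's share). Contributing is weakly dominant for j when that share is at least 1/2.4 = 0.4167, and contributing 0 is dominant otherwise.
Kira alone (share 7/16) is above the threshold, contributing 17; the remaining 5 contribute 0. Total contributed: 17.
Xia keeps 17 and receives 2.4 × 17 × 3/16 = 7.65 from the shared-equipment pool, for a payoff of 24.65.

24.65 hours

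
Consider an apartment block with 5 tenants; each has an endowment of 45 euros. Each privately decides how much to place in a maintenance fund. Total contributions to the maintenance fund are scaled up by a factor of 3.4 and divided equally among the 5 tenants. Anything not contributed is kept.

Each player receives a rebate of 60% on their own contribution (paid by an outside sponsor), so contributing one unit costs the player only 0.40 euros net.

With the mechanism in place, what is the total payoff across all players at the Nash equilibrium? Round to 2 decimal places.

With the mechanism, a contributed unit returns (3.4/5) / 0.40 = 1.7000 per unit of net cost to the contributor — now above 1 — so contributing fully is weakly dominant for every player.
So the Nash equilibrium is full contribution by all 5; the group earns 5 × (45 × 0.60 + 3.4 × 45) = 900.00.

900.00 euros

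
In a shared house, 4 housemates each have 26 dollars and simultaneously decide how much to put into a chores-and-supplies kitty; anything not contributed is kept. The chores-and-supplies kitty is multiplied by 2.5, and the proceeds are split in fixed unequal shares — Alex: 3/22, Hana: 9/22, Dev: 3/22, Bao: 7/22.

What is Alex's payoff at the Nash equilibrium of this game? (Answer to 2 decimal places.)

34.86 dollars

Each unit j contributes comes back to j as 2.5 × (j's share), so j prefers to contribute only if that share exceeds 1/2.5 = 0.4000; otherwise keeping the unit dominates.
The only share above 0.4000 is Hana's 9/22, contributing 26; the remaining 3 contribute 0. Total contributed: 26.
Alex keeps 26 and receives 2.5 × 26 × 3/22 = 8.86 from the chores-and-supplies kitty, for a payoff of 34.86.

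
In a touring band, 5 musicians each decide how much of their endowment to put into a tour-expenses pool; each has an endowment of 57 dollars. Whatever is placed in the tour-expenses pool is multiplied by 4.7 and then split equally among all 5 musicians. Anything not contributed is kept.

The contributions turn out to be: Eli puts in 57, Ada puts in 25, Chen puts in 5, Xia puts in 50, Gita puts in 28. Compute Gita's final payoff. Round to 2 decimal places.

184.10 dollars

Total contributed: 57 + 25 + 5 + 50 + 28 = 165.
Each receives 4.7 × 165 / 5 = 155.10 from the tour-expenses pool.
Gita keeps 57 − 28 = 29, so Gita's payoff is 29 + 155.10 = 184.10.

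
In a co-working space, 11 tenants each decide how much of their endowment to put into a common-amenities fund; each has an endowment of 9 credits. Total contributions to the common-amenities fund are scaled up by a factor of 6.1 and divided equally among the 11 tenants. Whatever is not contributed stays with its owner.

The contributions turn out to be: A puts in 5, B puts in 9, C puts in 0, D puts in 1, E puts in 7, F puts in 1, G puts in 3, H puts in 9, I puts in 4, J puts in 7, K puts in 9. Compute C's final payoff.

Total contributed: 5 + 9 + 0 + 1 + 7 + 1 + 3 + 9 + 4 + 7 + 9 = 55.
Each receives 6.1 × 55 / 11 = 30.50 from the common-amenities fund.
C keeps 9 − 0 = 9, so C's payoff is 9 + 30.50 = 39.50.

39.50 credits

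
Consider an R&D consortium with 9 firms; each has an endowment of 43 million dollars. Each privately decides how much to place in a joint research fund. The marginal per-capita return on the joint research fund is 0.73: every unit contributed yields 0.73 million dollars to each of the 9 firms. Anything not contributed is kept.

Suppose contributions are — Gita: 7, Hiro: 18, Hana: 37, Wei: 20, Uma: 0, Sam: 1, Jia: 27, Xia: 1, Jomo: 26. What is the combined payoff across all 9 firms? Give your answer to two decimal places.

1150.09 million dollars

Total contributed: 7 + 18 + 37 + 20 + 0 + 1 + 27 + 1 + 26 = 137; total kept: 9 × 43 − 137 = 250.
The joint research fund pays out 0.73 × 9 × 137 = 900.09 in aggregate.
Group total = 250 + 900.09 = 1150.09.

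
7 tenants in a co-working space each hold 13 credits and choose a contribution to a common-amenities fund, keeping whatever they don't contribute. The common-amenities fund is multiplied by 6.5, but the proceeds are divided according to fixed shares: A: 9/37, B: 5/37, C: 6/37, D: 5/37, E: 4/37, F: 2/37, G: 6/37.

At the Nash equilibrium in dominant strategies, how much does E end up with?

A player with share s gets back 6.5·s per unit contributed, so full contribution is dominant for anyone with s > 1/6.5 = 0.1538 and zero contribution is dominant for anyone below.
A, C and G are above the threshold, contributing 13 each; the remaining 4 contribute 0. Total contributed: 39.
E keeps 13 and receives 6.5 × 39 × 4/37 = 27.41 from the common-amenities fund, for a payoff of 40.41.

40.41 credits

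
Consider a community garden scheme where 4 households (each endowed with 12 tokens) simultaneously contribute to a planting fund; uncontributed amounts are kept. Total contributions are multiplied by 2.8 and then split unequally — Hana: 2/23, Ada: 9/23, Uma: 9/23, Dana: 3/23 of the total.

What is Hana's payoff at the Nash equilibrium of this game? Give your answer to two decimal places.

17.84 tokens

For player j, contributing a unit is worthwhile iff 2.8 × (j's share) ≥ 1, i.e. iff j's share is at least 0.3571.
Ada and Uma are above the threshold, contributing 12 each; the remaining 2 contribute 0. Total contributed: 24.
Hana keeps 12 and receives 2.8 × 24 × 2/23 = 5.84 from the planting fund, for a payoff of 17.84.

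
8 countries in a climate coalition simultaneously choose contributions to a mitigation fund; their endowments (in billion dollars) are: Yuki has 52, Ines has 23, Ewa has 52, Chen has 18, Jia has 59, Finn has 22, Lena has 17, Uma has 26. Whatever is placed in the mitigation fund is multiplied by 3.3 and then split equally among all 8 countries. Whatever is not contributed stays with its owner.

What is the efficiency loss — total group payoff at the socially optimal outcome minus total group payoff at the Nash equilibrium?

618.70 billion dollars

The private return per contributed unit is 3.3/8 = 0.4125 < 1 for every player regardless of endowment, so the Nash equilibrium is zero contribution and the group total is Σ E_j = 52 + 23 + 52 + 18 + 59 + 22 + 17 + 26 = 269.
Each contributed unit returns 3.300 to the group, so the social optimum is full contribution by everyone: group total = 3.300 × 269 = 887.70.
Efficiency loss = (3.300 − 1) × 269 = 618.70.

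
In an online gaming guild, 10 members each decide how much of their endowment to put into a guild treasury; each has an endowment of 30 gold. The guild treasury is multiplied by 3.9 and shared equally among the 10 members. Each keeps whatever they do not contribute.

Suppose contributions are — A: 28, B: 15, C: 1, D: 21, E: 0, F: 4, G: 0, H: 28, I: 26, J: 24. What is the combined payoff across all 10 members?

Total contributed: 28 + 15 + 1 + 21 + 0 + 4 + 0 + 28 + 26 + 24 = 147; total kept: 10 × 30 − 147 = 153.
The guild treasury pays out 3.9 × 147 = 573.30 in aggregate.
Group total = 153 + 573.30 = 726.30.

726.30 gold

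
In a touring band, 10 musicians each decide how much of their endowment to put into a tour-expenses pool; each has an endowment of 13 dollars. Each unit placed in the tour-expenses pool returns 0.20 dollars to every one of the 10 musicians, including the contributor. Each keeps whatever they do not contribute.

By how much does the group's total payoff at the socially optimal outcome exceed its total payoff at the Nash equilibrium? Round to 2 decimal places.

The private return per contributed unit is 0.20 < 1, so contributing 0 is dominant for every player. At the Nash equilibrium everyone keeps their 13, and the group total is 10 × 13 = 130.
Each contributed unit returns 2.000 to the group as a whole (0.20 to each of 10 players), which exceeds 1, so the social optimum is full contribution: group total = 2.000 × 130 = 260.00.
Efficiency loss = 260.00 − 130 = 130.00.

130.00 dollars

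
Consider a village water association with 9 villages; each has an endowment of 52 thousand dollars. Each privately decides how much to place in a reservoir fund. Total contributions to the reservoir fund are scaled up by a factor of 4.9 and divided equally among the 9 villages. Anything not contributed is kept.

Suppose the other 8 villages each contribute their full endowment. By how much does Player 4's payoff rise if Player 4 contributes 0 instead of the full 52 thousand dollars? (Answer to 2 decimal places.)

Switching from a contribution of 52 to 0 lets Player 4 keep an extra 52 thousand dollars, but lowers the reservoir fund by 52, which costs Player 4 their own share of that drop: 4.9/9 × 52 = 28.31.
Net gain = 52 − 28.31 = 23.69. The private return per contributed unit (0.5444) is below 1, so free-riding is indeed the best response regardless of what the others do.

23.69 thousand dollars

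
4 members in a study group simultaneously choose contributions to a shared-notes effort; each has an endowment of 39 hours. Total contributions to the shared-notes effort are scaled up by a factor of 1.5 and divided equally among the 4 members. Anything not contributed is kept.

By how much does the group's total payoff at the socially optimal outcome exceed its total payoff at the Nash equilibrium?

Each contributed unit returns 1.5/4 = 0.3750 to its contributor — below 1 — so contributing 0 is dominant for every player. At the Nash equilibrium everyone keeps their 39, and the group total is 4 × 39 = 156.
Each contributed unit returns 1.500 to the group as a whole (0.3750 to each of 4 players), which exceeds 1, so the social optimum is full contribution: group total = 1.500 × 156 = 234.00.
Efficiency loss = 234.00 − 156 = 78.00.

78.00 hours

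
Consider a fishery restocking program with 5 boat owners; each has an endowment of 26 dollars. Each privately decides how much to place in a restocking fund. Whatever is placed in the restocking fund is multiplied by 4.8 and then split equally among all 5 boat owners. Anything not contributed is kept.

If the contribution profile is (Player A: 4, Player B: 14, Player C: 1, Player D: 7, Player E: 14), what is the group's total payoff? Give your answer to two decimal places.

282.00 dollars

Total contributed: 4 + 14 + 1 + 7 + 14 = 40; total kept: 5 × 26 − 40 = 90.
The restocking fund pays out 4.8 × 40 = 192.00 in aggregate.
Group total = 90 + 192.00 = 282.00.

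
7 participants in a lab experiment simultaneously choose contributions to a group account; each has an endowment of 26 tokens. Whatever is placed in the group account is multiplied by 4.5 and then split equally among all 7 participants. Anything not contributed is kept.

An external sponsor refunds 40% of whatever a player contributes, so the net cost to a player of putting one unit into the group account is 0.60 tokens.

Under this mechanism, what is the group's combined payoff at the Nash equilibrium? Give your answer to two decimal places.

891.80 tokens

Under the mechanism each unit contributed yields (4.5/7) / 0.60 = 1.0714 back to its contributor per unit of net cost, which exceeds 1, making full contribution the dominant choice for everyone.
At the Nash equilibrium everyone contributes 26. Group total payoff = 7 × (26 × 0.40 + 4.5 × 26) = 891.80.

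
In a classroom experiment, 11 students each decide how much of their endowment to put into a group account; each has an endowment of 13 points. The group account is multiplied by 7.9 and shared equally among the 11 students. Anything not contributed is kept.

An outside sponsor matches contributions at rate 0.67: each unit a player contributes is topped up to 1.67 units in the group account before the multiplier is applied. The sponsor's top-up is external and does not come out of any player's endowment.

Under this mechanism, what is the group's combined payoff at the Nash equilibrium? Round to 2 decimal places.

1886.60 points

Under the mechanism each unit contributed yields 7.9 × 1.67 / 11 = 1.1994 back to its contributor per unit of net cost, which exceeds 1, making full contribution the dominant choice for everyone.
So the Nash equilibrium is full contribution by all 11; the group earns 7.9 × 1.67 × 143 = 1886.60.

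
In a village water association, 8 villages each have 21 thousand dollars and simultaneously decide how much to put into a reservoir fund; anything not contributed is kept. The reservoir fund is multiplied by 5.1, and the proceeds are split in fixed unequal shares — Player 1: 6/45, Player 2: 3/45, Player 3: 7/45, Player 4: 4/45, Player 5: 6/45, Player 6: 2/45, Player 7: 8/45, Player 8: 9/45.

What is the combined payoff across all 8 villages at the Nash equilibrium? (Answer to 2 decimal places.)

For player j, contributing a unit is worthwhile iff 5.1 × (j's share) ≥ 1, i.e. iff j's share is at least 0.1961.
Player 8 alone (share 9/45) is above the threshold, contributing 21; the remaining 7 contribute 0. Total contributed: 21.
The reservoir fund pays out 5.1 × 21 = 107.10 in total (split across the unequal shares, but the aggregate is all that matters for the group sum).
The 7 free-riders keep 21 each, adding 147. Group total = 147 + 107.10 = 254.10.

254.10 thousand dollars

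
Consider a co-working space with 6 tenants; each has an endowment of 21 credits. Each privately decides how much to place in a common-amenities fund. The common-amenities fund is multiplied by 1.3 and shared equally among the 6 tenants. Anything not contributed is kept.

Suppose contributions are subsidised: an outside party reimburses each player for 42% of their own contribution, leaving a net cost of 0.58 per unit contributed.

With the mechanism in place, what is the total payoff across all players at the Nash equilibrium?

The effective private return is (1.3/6) / 0.58 = 0.3736, which is still under 1, so the mechanism doesn't change anyone's dominant strategy: zero contribution.
At the Nash equilibrium no one contributes; group total payoff = 6 × 21 = 126.

126.00 credits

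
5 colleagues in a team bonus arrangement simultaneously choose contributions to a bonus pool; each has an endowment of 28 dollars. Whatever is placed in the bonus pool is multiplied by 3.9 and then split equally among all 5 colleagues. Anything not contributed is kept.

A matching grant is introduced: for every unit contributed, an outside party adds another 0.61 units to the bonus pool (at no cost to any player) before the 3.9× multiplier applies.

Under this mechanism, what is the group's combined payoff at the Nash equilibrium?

879.06 dollars

Under the mechanism each unit contributed yields 3.9 × 1.61 / 5 = 1.2558 back to its contributor per unit of net cost, which exceeds 1, making full contribution the dominant choice for everyone.
So the Nash equilibrium is full contribution by all 5; the group earns 3.9 × 1.61 × 140 = 879.06.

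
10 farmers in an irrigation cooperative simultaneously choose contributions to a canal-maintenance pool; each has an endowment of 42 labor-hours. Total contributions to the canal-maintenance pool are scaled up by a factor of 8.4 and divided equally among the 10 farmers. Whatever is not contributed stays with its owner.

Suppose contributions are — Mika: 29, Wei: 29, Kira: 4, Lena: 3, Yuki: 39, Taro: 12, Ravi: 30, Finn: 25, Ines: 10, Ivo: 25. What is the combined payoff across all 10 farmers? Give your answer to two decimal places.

Total contributed: 29 + 29 + 4 + 3 + 39 + 12 + 30 + 25 + 10 + 25 = 206; total kept: 10 × 42 − 206 = 214.
The canal-maintenance pool pays out 8.4 × 206 = 1730.40 in aggregate.
Group total = 214 + 1730.40 = 1944.40.

1944.40 labor-hours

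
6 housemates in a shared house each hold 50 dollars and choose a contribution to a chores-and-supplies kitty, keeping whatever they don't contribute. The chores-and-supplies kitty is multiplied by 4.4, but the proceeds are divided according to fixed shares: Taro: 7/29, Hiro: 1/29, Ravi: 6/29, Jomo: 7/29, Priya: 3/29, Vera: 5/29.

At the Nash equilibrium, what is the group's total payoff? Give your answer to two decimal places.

Player j's private return per contributed unit is 4.4 × (j's share). Contributing is weakly dominant for j when that share is at least 1/4.4 = 0.2273, and contributing 0 is dominant otherwise.
Taro and Jomo clear that bar, contributing 50 each; the remaining 4 contribute 0. Total contributed: 100.
The chores-and-supplies kitty pays out 4.4 × 100 = 440.00 in total (split across the unequal shares, but the aggregate is all that matters for the group sum).
The 4 free-riders keep 50 each, adding 200. Group total = 200 + 440.00 = 640.00.

640.00 dollars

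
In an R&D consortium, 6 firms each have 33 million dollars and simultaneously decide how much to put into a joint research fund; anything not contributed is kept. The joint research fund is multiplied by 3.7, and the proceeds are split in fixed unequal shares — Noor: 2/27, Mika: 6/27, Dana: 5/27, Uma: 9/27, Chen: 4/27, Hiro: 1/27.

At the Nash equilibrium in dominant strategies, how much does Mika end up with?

60.13 million dollars

For player j, contributing a unit is worthwhile iff 3.7 × (j's share) ≥ 1, i.e. iff j's share is at least 0.2703.
The only share above 0.2703 is Uma's 9/27, contributing 33; the remaining 5 contribute 0. Total contributed: 33.
Mika keeps 33 and receives 3.7 × 33 × 6/27 = 27.13 from the joint research fund, for a payoff of 60.13.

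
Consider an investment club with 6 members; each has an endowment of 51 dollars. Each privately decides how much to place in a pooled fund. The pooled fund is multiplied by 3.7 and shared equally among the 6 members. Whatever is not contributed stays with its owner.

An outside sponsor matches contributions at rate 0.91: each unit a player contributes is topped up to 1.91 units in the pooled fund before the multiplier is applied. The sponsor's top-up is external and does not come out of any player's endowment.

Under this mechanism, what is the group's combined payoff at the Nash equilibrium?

2162.50 dollars

The effective private return per unit is now 3.7 × 1.91 / 6 = 1.1778 > 1, so every player's dominant strategy flips to full contribution.
At the Nash equilibrium everyone contributes 51. Group total payoff = 3.7 × 1.91 × 306 = 2162.50.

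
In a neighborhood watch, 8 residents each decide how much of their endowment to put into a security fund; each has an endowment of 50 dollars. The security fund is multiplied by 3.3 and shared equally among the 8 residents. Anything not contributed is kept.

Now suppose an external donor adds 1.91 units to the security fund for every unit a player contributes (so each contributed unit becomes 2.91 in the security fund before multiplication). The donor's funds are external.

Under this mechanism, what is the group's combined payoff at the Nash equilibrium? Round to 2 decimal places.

Under the mechanism each unit contributed yields 3.3 × 2.91 / 8 = 1.2004 back to its contributor per unit of net cost, which exceeds 1, making full contribution the dominant choice for everyone.
So the Nash equilibrium is full contribution by all 8; the group earns 3.3 × 2.91 × 400 = 3841.20.

3841.20 dollars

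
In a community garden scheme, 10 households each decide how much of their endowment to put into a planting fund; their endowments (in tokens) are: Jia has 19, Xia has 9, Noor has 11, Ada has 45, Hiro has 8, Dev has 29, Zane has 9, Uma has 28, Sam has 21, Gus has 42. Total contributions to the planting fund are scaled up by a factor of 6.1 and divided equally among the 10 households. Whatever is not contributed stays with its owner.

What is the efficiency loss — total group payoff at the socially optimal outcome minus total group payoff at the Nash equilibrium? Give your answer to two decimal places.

The private return per contributed unit is 6.1/10 = 0.6100 < 1 for every player regardless of endowment, so the Nash equilibrium is zero contribution and the group total is Σ E_j = 19 + 9 + 11 + 45 + 8 + 29 + 9 + 28 + 21 + 42 = 221.
Each contributed unit returns 6.100 to the group, so the social optimum is full contribution by everyone: group total = 6.100 × 221 = 1348.10.
Efficiency loss = (6.100 − 1) × 221 = 1127.10.

1127.10 tokens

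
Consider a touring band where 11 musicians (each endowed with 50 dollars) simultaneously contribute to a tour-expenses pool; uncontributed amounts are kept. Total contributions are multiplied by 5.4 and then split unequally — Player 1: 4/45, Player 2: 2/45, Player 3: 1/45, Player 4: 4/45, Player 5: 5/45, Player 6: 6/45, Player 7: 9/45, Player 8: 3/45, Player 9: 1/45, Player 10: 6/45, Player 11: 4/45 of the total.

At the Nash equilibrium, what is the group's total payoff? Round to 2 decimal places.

770.00 dollars

For player j, contributing a unit is worthwhile iff 5.4 × (j's share) ≥ 1, i.e. iff j's share is at least 0.1852.
Player 7 alone (share 9/45) is above the threshold, contributing 50; the remaining 10 contribute 0. Total contributed: 50.
The tour-expenses pool pays out 5.4 × 50 = 270.00 in total (split across the unequal shares, but the aggregate is all that matters for the group sum).
The 10 free-riders keep 50 each, adding 500. Group total = 500 + 270.00 = 770.00.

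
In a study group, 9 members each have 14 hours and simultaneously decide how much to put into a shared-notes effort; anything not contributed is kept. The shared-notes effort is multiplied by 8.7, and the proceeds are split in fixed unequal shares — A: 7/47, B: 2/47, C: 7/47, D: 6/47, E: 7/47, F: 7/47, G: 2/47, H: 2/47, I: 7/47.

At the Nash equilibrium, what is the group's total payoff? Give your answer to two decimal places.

A player with share s gets back 8.7·s per unit contributed, so full contribution is dominant for anyone with s > 1/8.7 = 0.1149 and zero contribution is dominant for anyone below.
A, C, D, E, F and I clear that bar, contributing 14 each; the remaining 3 contribute 0. Total contributed: 84.
The shared-notes effort pays out 8.7 × 84 = 730.80 in total (split across the unequal shares, but the aggregate is all that matters for the group sum).
The 3 free-riders keep 14 each, adding 42. Group total = 42 + 730.80 = 772.80.

772.80 hours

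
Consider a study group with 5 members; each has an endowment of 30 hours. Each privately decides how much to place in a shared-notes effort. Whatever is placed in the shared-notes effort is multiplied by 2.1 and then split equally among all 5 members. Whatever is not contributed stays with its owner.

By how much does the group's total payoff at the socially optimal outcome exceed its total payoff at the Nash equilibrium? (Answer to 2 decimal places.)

165.00 hours

Each contributed unit returns 2.1/5 = 0.4200 to its contributor — below 1 — so contributing 0 is dominant for every player. At the Nash equilibrium everyone keeps their 30, and the group total is 5 × 30 = 150.
Each contributed unit returns 2.100 to the group as a whole (0.4200 to each of 5 players), which exceeds 1, so the social optimum is full contribution: group total = 2.100 × 150 = 315.00.
Efficiency loss = 315.00 − 150 = 165.00.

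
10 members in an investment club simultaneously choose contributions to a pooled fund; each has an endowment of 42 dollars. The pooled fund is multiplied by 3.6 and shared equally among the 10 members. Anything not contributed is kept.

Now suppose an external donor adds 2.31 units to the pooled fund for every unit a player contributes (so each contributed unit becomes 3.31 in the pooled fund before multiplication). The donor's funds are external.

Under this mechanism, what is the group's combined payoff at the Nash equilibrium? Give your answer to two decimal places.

Under the mechanism each unit contributed yields 3.6 × 3.31 / 10 = 1.1916 back to its contributor per unit of net cost, which exceeds 1, making full contribution the dominant choice for everyone.
At the Nash equilibrium everyone contributes 42. Group total payoff = 3.6 × 3.31 × 420 = 5004.72.

5004.72 dollars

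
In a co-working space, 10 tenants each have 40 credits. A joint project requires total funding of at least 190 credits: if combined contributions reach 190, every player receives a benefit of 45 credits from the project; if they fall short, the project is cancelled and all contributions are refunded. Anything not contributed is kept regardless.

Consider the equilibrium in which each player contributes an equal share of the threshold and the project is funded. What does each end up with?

66 credits

Equal share of the threshold: 190/10 = 19.
At this profile no one gains by cutting their contribution: any cut drops the total below 190, the project is cancelled, contributions are refunded, and the deviator ends with 40, which is less than 40 − 19 + 45 = 66. Contributing more than 19 just wastes the excess. So contributing exactly 19 is a best response.
Each player's payoff: 40 − 19 + 45 = 66.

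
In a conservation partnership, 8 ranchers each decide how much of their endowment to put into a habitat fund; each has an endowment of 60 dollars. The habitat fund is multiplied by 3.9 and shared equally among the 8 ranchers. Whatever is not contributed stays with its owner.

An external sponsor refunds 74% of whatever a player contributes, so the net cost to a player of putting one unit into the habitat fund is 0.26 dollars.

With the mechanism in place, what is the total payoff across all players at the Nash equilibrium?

2227.20 dollars

Under the mechanism each unit contributed yields (3.9/8) / 0.26 = 1.8750 back to its contributor per unit of net cost, which exceeds 1, making full contribution the dominant choice for everyone.
At the Nash equilibrium everyone contributes 60. Group total payoff = 8 × (60 × 0.74 + 3.9 × 60) = 2227.20.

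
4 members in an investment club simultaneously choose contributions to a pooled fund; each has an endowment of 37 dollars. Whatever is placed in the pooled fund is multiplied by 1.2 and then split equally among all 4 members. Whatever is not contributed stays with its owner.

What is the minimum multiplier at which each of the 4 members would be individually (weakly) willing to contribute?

A contributed unit returns (multiplier)/4 to its contributor.
This reaches 1 exactly when the multiplier is 4.

4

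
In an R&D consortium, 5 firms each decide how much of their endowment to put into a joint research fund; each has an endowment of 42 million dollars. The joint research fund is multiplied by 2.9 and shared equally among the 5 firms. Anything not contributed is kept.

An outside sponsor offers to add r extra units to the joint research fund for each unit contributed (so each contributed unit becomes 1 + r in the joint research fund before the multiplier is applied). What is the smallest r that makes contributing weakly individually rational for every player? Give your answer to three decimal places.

0.724

With matching at rate r, one contributed unit becomes (1 + r) in the joint research fund and returns 2.9 × (1 + r) / 5 to the contributor.
Setting this equal to 1: 1 + r = 5/2.9 = 1.7241.
So the minimum matching rate is r = 1.7241 − 1 = 0.724.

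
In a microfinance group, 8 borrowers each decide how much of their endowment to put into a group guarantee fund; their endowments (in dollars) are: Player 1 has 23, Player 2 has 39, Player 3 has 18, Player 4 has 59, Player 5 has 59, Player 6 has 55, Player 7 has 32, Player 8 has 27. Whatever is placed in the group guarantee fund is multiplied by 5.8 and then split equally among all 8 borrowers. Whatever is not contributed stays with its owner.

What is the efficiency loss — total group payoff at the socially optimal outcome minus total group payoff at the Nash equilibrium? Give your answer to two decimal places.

1497.60 dollars

The private return per contributed unit is 5.8/8 = 0.7250 < 1 for every player regardless of endowment, so the Nash equilibrium is zero contribution and the group total is Σ E_j = 23 + 39 + 18 + 59 + 59 + 55 + 32 + 27 = 312.
Each contributed unit returns 5.800 to the group, so the social optimum is full contribution by everyone: group total = 5.800 × 312 = 1809.60.
Efficiency loss = (5.800 − 1) × 312 = 1497.60.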